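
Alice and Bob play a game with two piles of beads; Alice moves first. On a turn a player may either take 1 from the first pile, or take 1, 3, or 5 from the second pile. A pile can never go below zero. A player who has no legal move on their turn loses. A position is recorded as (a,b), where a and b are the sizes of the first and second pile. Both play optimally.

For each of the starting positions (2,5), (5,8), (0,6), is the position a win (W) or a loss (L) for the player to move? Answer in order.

Build the W/L table. Terminal = L. A non-terminal position is W if it has a move to some L; otherwise it is L.
No move ever increases a pile, so every position that can arise here has a ≤ 5 and b ≤ 8; it is enough to label the cells with 0 ≤ a ≤ 5 and 0 ≤ b ≤ 8.
Every move lowers a or b (never raises either), so fill the grid row by row in increasing a, and left to right within a row: each cell's successors are then already labelled.
      b=0  b=1  b=2  b=3  b=4  b=5  b=6  b=7  b=8
a=0:    L    W    L    W    L    W    L    W    L
a=1:    W    L    W    L    W    L    W    L    W
a=2:    L    W    L    W    L    W    L    W    L
a=3:    W    L    W    L    W    L    W    L    W
a=4:    L    W    L    W    L    W    L    W    L
a=5:    W    L    W    L    W    L    W    L    W
Cells with no legal move (terminal, hence L): (0,0).
The remaining L cells, each justified by listing all of its moves:
(0,2): only reaches (0,1)(W), which is W → L
(0,4): only reaches (0,3)(W), (0,1)(W), all W → L
(0,6): only reaches (0,5)(W), (0,3)(W), (0,1)(W), all W → L
(0,8): only reaches (0,7)(W), (0,5)(W), (0,3)(W), all W → L
(1,1): only reaches (0,1)(W), (1,0)(W), all W → L
(1,3): only reaches (0,3)(W), (1,2)(W), (1,0)(W), all W → L
(1,5): only reaches (0,5)(W), (1,4)(W), (1,2)(W), (1,0)(W), all W → L
(1,7): only reaches (0,7)(W), (1,6)(W), (1,4)(W), (1,2)(W), all W → L
(2,0): only reaches (1,0)(W), which is W → L
(2,2): only reaches (1,2)(W), (2,1)(W), all W → L
(2,4): only reaches (1,4)(W), (2,3)(W), (2,1)(W), all W → L
(2,6): only reaches (1,6)(W), (2,5)(W), (2,3)(W), (2,1)(W), all W → L
(2,8): only reaches (1,8)(W), (2,7)(W), (2,5)(W), (2,3)(W), all W → L
(3,1): only reaches (2,1)(W), (3,0)(W), all W → L
(3,3): only reaches (2,3)(W), (3,2)(W), (3,0)(W), all W → L
(3,5): only reaches (2,5)(W), (3,4)(W), (3,2)(W), (3,0)(W), all W → L
(3,7): only reaches (2,7)(W), (3,6)(W), (3,4)(W), (3,2)(W), all W → L
(4,0): only reaches (3,0)(W), which is W → L
(4,2): only reaches (3,2)(W), (4,1)(W), all W → L
(4,4): only reaches (3,4)(W), (4,3)(W), (4,1)(W), all W → L
(4,6): only reaches (3,6)(W), (4,5)(W), (4,3)(W), (4,1)(W), all W → L
(4,8): only reaches (3,8)(W), (4,7)(W), (4,5)(W), (4,3)(W), all W → L
(5,1): only reaches (4,1)(W), (5,0)(W), all W → L
(5,3): only reaches (4,3)(W), (5,2)(W), (5,0)(W), all W → L
(5,5): only reaches (4,5)(W), (5,4)(W), (5,2)(W), (5,0)(W), all W → L
(5,7): only reaches (4,7)(W), (5,6)(W), (5,4)(W), (5,2)(W), all W → L
Every other cell has at least one move into one of the L cells above, so it is W.
(2,5): the move to (1,5) reaches an L cell, so W
(5,8): the move to (4,8) reaches an L cell, so W
(0,6): one of the L cells justified above, so L

(2,5): W, (5,8): W, (0,6): L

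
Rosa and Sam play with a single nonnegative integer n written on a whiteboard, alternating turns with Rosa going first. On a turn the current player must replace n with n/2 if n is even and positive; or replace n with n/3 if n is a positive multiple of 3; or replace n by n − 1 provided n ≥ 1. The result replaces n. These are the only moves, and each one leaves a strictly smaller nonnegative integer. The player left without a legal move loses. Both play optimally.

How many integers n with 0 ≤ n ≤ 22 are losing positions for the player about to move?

Label each position W (a win for the player to move) or L (a loss). A position with no legal move is L; any other position is W exactly when some move reaches an L, and L when every move reaches a W.
n=0: no move → L
n=1: can move to 0, which is L ⇒ W
n=2: the only move is to 1(W), a W ⇒ L
n=3: can move to 2, which is L ⇒ W
n=4: can move to 2, which is L ⇒ W
n=5: the only move is to 4(W), a W ⇒ L
n=6: can move to 2, which is L ⇒ W
n=7: the only move is to 6(W), a W ⇒ L
n=8: can move to 7, which is L ⇒ W
n=9: moves to 3(W), 8(W); every one is W ⇒ L
n=10: can move to 5, which is L ⇒ W
n=11: the only move is to 10(W), a W ⇒ L
n=12: can move to 11, which is L ⇒ W
n=13: the only move is to 12(W), a W ⇒ L
n=14: can move to 7, which is L ⇒ W
n=15: can move to 5, which is L ⇒ W
n=16: moves to 8(W), 15(W); every one is W ⇒ L
n=17: can move to 16, which is L ⇒ W
n=18: can move to 9, which is L ⇒ W
n=19: the only move is to 18(W), a W ⇒ L
n=20: can move to 19, which is L ⇒ W
n=21: can move to 7, which is L ⇒ W
n=22: can move to 11, which is L ⇒ W
L entries with 0 ≤ n ≤ 22: n = 0, 2, 5, 7, 9, 11, 13, 16, 19; that makes 9.

9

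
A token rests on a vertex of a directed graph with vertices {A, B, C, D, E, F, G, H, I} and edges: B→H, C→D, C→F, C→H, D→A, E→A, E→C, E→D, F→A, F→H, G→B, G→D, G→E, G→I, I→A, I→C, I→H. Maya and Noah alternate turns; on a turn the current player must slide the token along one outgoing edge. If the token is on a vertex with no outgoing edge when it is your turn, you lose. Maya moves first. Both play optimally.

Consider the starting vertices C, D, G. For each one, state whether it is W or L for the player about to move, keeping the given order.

C: W, D: W, G: L

Build the W/L table. Terminal = L. A non-terminal position is W if it has a move to some L; otherwise it is L.
Every edge goes from a vertex to one that appears earlier in the order H, A, D, F, C, B, I, E, G, so processing vertices in that order labels each vertex after all of its successors.
H: no outgoing edge → L
A: no outgoing edge → L
D: W (go to A, an L position)
F: W (go to A, an L position)
C: W (go to H, an L position)
B: W (go to H, an L position)
I: W (go to A, an L position)
E: W (go to A, an L position)
G: L (options E(W), I(W), B(W), D(W) are all W)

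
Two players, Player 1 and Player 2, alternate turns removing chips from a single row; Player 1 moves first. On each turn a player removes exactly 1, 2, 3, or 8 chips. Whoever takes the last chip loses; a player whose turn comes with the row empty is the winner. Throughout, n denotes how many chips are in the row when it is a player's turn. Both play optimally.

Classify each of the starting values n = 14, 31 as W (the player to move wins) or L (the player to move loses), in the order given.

Classify positions by backward induction: terminal positions (no move available) are W. From any other position, the mover wins iff some move reaches an L.
n=0: no move; the opponent has just taken the last chip and therefore loses → W
n=1: the only move is to 0(W), a W ⇒ L
n=2: can move to 1, which is L ⇒ W
n=3: can move to 1, which is L ⇒ W
n=4: can move to 1, which is L ⇒ W
n=5: moves to 4(W), 3(W), 2(W); every one is W ⇒ L
n=6: can move to 5, which is L ⇒ W
n=7: can move to 5, which is L ⇒ W
n=8: can move to 5, which is L ⇒ W
n=9: can move to 1, which is L ⇒ W
n=10: moves to 9(W), 8(W), 7(W), 2(W); every one is W ⇒ L
n=11: can move to 10, which is L ⇒ W
n=12: can move to 10, which is L ⇒ W
n=13: can move to 10, which is L ⇒ W
n=14: moves to 13(W), 12(W), 11(W), 6(W); every one is W ⇒ L
n=15: can move to 14, which is L ⇒ W
n=16: can move to 14, which is L ⇒ W
n=17: can move to 14, which is L ⇒ W
n=18: can move to 10, which is L ⇒ W
n=19: moves to 18(W), 17(W), 16(W), 11(W); every one is W ⇒ L
n=20: can move to 19, which is L ⇒ W
n=21: can move to 19, which is L ⇒ W
n=22: can move to 19, which is L ⇒ W
n=23: moves to 22(W), 21(W), 20(W), 15(W); every one is W ⇒ L
n=24: can move to 23, which is L ⇒ W
n=25: can move to 23, which is L ⇒ W
n=26: can move to 23, which is L ⇒ W
n=27: can move to 19, which is L ⇒ W
n=28: moves to 27(W), 26(W), 25(W), 20(W); every one is W ⇒ L
n=29: can move to 28, which is L ⇒ W
n=30: can move to 28, which is L ⇒ W
n=31: can move to 28, which is L ⇒ W

14: L, 31: W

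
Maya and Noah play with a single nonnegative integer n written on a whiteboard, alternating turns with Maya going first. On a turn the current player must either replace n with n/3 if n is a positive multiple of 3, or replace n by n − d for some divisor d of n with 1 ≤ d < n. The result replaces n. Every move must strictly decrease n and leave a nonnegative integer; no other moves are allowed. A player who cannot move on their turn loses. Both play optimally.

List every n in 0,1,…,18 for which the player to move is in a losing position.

Compute win/loss labels from the base case upward. A position with no move is L. Any other position is W if it can reach an L in one move, else L.
n=0: no move → L
n=1: no move → L
n=2: →1(L), so W
n=3: →1(L), so W
n=4: →2(W), 3(W) — all W, so L
n=5: →4(L), so W
n=6: →4(L), so W
n=7: →6(W) only, which is W, so L
n=8: →4(L), so W
n=9: →3(W), 6(W), 8(W) — all W, so L
n=10: →9(L), so W
n=11: →10(W) only, which is W, so L
n=12: →4(L), so W
n=13: →12(W) only, which is W, so L
n=14: →7(L), so W
n=15: →5(W), 10(W), 12(W), 14(W) — all W, so L
n=16: →15(L), so W
n=17: →16(W) only, which is W, so L
n=18: →9(L), so W
Reading off the rows marked L gives the requested list; there are 9 such values of n.

0, 1, 4, 7, 9, 11, 13, 15, 17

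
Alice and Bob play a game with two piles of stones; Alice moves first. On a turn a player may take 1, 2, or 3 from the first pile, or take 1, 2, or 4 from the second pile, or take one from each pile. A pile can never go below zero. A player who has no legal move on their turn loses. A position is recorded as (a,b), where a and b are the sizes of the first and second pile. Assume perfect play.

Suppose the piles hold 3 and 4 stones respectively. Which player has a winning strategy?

Classify positions by backward induction: terminal positions (no move available) are L. From any other position, the mover wins iff some move reaches an L.
No move ever increases a pile, so every position that can arise here has a ≤ 3 and b ≤ 4; it is enough to label the cells with 0 ≤ a ≤ 3 and 0 ≤ b ≤ 4.
Every move lowers a or b (never raises either), so fill the grid row by row in increasing a, and left to right within a row: each cell's successors are then already labelled.
      b=0  b=1  b=2  b=3  b=4
a=0:    L    W    W    L    W
a=1:    W    W    L    W    W
a=2:    W    L    W    W    L
a=3:    W    W    W    W    W
Cells with no legal move (terminal, hence L): (0,0).
The remaining L cells, each justified by listing all of its moves:
(0,3): L (options (0,2)(W), (0,1)(W) are all W)
(1,2): L (options (0,2)(W), (1,1)(W), (1,0)(W), (0,1)(W) are all W)
(2,1): L (options (1,1)(W), (0,1)(W), (2,0)(W), (1,0)(W) are all W)
(2,4): L (options (1,4)(W), (0,4)(W), (2,3)(W), (2,2)(W), (2,0)(W), (1,3)(W) are all W)
Every other cell has at least one move into one of the L cells above, so it is W.
From (3,4) Alice can move to (2,4), reaching an L position.

Alice wins.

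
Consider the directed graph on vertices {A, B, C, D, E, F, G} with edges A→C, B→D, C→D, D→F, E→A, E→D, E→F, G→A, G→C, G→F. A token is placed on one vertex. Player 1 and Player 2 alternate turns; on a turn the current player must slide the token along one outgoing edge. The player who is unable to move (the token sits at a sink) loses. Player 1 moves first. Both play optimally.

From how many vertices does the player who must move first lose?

3

Work bottom-up. With no move the player to move loses. Otherwise the position is W if at least one move leads to an L position for the opponent, and L if every move leads to a W.
Every edge goes from a vertex to one that appears earlier in the order F, D, C, A, B, G, E, so processing vertices in that order labels each vertex after all of its successors.
F: no outgoing edge → L
D: reaches L-position F → W
C: only reaches D(W), which is W → L
A: reaches L-position C → W
B: only reaches D(W), which is W → L
G: reaches L-position C → W
E: reaches L-position F → W
The L vertices are B, C, F; that is 3 in all.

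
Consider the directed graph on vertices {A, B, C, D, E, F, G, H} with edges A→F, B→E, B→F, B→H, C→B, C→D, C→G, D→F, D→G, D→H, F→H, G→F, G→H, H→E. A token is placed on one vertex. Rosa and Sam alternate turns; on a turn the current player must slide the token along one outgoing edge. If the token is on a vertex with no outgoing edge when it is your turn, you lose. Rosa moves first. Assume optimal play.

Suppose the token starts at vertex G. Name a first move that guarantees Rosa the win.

Move to F.

Positions with no move are L. A position that does have a move is losing for the player to move precisely when every available move leads to a winning position for the opponent. Fill in the labels:
Every edge goes from a vertex to one that appears earlier in the order E, H, F, G, D, B, A, C, so processing vertices in that order labels each vertex after all of its successors.
E: no outgoing edge → L
H: →E(L), so W
F: →H(W) only, which is W, so L
G: →F(L), so W
D: →F(L), so W
B: →F(L), so W
A: →F(L), so W
C: →B(W), D(W), G(W) — all W, so L
From G, the L positions reachable in one move are: F.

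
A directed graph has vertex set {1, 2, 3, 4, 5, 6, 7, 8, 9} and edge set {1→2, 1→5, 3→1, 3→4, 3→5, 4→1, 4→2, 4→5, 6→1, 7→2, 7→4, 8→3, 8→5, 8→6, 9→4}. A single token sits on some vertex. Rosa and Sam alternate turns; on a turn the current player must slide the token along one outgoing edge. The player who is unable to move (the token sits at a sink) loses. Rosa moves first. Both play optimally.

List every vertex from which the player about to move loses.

2, 5, 6, 9

Compute win/loss labels from the base case upward. A position with no move is L. Any other position is W if it can reach an L in one move, else L.
Every edge goes from a vertex to one that appears earlier in the order 5, 2, 1, 4, 7, 3, 6, 8, 9, so processing vertices in that order labels each vertex after all of its successors.
5: no outgoing edge → L
2: no outgoing edge → L
1: reaches L-position 2 → W
4: reaches L-position 2 → W
7: reaches L-position 2 → W
3: reaches L-position 5 → W
6: only reaches 1(W), which is W → L
8: reaches L-position 6 → W
9: only reaches 4(W), which is W → L
The losing starting vertices are exactly the entries labelled L in this table (4 of them).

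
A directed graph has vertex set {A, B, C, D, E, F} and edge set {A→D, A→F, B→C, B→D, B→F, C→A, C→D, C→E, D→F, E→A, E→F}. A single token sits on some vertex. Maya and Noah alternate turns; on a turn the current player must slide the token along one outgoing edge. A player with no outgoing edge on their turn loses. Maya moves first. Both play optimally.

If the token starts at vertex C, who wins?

Build the W/L table. Terminal = L. A non-terminal position is W if it has a move to some L; otherwise it is L.
Every edge goes from a vertex to one that appears earlier in the order F, D, A, E, C, B, so processing vertices in that order labels each vertex after all of its successors.
F: no outgoing edge → L
D: reaches L-position F → W
A: reaches L-position F → W
E: reaches L-position F → W
C: only reaches E(W), A(W), D(W), all W → L
B: reaches L-position C → W
Every move from C reaches a W position, so the mover loses.

Noah wins.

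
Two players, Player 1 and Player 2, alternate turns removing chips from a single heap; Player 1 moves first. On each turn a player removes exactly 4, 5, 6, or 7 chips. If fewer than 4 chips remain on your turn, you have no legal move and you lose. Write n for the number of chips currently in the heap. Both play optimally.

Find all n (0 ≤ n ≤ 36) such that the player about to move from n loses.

Classify positions by backward induction: terminal positions (no move available) are L. From any other position, the mover wins iff some move reaches an L.
n=0: no move → L
n=1: no move → L
n=2: no move → L
n=3: no move → L
n=4: →0(L), so W
n=5: →1(L), so W
n=6: →2(L), so W
n=7: →3(L), so W
n=8: →3(L), so W
n=9: →3(L), so W
n=10: →3(L), so W
n=11: →7(W), 6(W), 5(W), 4(W) — all W, so L
n=12: →8(W), 7(W), 6(W), 5(W) — all W, so L
n=13: →9(W), 8(W), 7(W), 6(W) — all W, so L
n=14: →10(W), 9(W), 8(W), 7(W) — all W, so L
n=15: →11(L), so W
n=16: →12(L), so W
n=17: →13(L), so W
n=18: →14(L), so W
n=19: →14(L), so W
n=20: →14(L), so W
n=21: →14(L), so W
n=22: →18(W), 17(W), 16(W), 15(W) — all W, so L
n=23: →19(W), 18(W), 17(W), 16(W) — all W, so L
n=24: →20(W), 19(W), 18(W), 17(W) — all W, so L
n=25: →21(W), 20(W), 19(W), 18(W) — all W, so L
n=26: →22(L), so W
n=27: →23(L), so W
n=28: →24(L), so W
n=29: →25(L), so W
n=30: →25(L), so W
n=31: →25(L), so W
n=32: →25(L), so W
n=33: →29(W), 28(W), 27(W), 26(W) — all W, so L
n=34: →30(W), 29(W), 28(W), 27(W) — all W, so L
n=35: →31(W), 30(W), 29(W), 28(W) — all W, so L
n=36: →32(W), 31(W), 30(W), 29(W) — all W, so L
Reading off the rows marked L gives the requested list; there are 16 such values of n.

0, 1, 2, 3, 11, 12, 13, 14, 22, 23, 24, 25, 33, 34, 35, 36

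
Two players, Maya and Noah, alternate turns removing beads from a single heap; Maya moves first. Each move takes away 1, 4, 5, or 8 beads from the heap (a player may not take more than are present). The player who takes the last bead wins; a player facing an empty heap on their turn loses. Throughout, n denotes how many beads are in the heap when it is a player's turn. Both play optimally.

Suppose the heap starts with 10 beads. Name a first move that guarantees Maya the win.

Build the W/L table. Terminal = L. A non-terminal position is W if it has a move to some L; otherwise it is L.
n=0: no move → L
n=1: W (go to 0, an L position)
n=2: L (sole option 1(W) is W)
n=3: W (go to 2, an L position)
n=4: W (go to 0, an L position)
n=5: W (go to 0, an L position)
n=6: W (go to 2, an L position)
n=7: W (go to 2, an L position)
n=8: W (go to 0, an L position)
n=9: L (options 8(W), 5(W), 4(W), 1(W) are all W)
n=10: W (go to 9, an L position)
From 10, the L positions reachable in one move are: 9, 2. Any move reaching one of these is winning.

Remove 1, leaving 9.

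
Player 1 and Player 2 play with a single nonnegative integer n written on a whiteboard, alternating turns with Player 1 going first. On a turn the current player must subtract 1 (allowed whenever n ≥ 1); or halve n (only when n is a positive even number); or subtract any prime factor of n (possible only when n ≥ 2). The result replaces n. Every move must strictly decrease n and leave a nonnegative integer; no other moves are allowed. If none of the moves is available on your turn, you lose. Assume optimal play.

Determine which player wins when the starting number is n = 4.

Player 2 wins.

Positions with no move are L. A position that does have a move is losing for the player to move precisely when every available move leads to a winning position for the opponent. Fill in the labels:
n=0: no move → L
n=1: W (go to 0, an L position)
n=2: W (go to 0, an L position)
n=3: W (go to 0, an L position)
n=4: L (options 2(W), 3(W) are all W)
The starting position 4 is L: whatever Player 1 does, the opponent receives a W position.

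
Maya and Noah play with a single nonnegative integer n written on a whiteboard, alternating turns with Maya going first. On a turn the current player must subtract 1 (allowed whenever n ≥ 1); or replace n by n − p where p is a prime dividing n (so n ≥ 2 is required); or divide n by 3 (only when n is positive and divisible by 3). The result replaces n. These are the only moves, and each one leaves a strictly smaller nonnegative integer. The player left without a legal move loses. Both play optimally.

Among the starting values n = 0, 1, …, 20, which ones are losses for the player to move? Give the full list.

Label each position W (a win for the player to move) or L (a loss). A position with no legal move is L; any other position is W exactly when some move reaches an L, and L when every move reaches a W.
n=0: no move → L
n=1: can move to 0, which is L ⇒ W
n=2: can move to 0, which is L ⇒ W
n=3: can move to 0, which is L ⇒ W
n=4: moves to 2(W), 3(W); every one is W ⇒ L
n=5: can move to 0, which is L ⇒ W
n=6: can move to 4, which is L ⇒ W
n=7: can move to 0, which is L ⇒ W
n=8: moves to 6(W), 7(W); every one is W ⇒ L
n=9: can move to 8, which is L ⇒ W
n=10: can move to 8, which is L ⇒ W
n=11: can move to 0, which is L ⇒ W
n=12: can move to 4, which is L ⇒ W
n=13: can move to 0, which is L ⇒ W
n=14: moves to 7(W), 12(W), 13(W); every one is W ⇒ L
n=15: can move to 14, which is L ⇒ W
n=16: can move to 14, which is L ⇒ W
n=17: can move to 0, which is L ⇒ W
n=18: moves to 6(W), 15(W), 16(W), 17(W); every one is W ⇒ L
n=19: can move to 0, which is L ⇒ W
n=20: can move to 18, which is L ⇒ W
The losing starting values of n are exactly the entries labelled L in this table (5 of them).

0, 4, 8, 14, 18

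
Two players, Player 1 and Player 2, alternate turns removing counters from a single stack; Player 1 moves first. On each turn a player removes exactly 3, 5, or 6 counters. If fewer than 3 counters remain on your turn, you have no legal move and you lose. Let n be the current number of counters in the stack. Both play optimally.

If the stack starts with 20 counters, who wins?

Use the standard recursion: the mover loses at a terminal position; elsewhere, the mover wins exactly when some move hands the opponent an L position.
n=0: no move → L
n=1: no move → L
n=2: no move → L
n=3: →0(L), so W
n=4: →1(L), so W
n=5: →2(L), so W
n=6: →1(L), so W
n=7: →2(L), so W
n=8: →2(L), so W
n=9: →6(W), 4(W), 3(W) — all W, so L
n=10: →7(W), 5(W), 4(W) — all W, so L
n=11: →8(W), 6(W), 5(W) — all W, so L
n=12: →9(L), so W
n=13: →10(L), so W
n=14: →11(L), so W
n=15: →10(L), so W
n=16: →11(L), so W
n=17: →11(L), so W
n=18: →15(W), 13(W), 12(W) — all W, so L
n=19: →16(W), 14(W), 13(W) — all W, so L
n=20: →17(W), 15(W), 14(W) — all W, so L
The starting position 20 is L: whatever Player 1 does, the opponent receives a W position.

Player 2 wins.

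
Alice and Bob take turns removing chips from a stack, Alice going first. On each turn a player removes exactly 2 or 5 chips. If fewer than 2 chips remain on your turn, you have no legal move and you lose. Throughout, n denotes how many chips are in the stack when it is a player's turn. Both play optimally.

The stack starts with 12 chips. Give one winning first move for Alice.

Work bottom-up. With no move the player to move loses. Otherwise the position is W if at least one move leads to an L position for the opponent, and L if every move leads to a W.
n=0: no move → L
n=1: no move → L
n=2: can move to 0, which is L ⇒ W
n=3: can move to 1, which is L ⇒ W
n=4: the only move is to 2(W), a W ⇒ L
n=5: can move to 0, which is L ⇒ W
n=6: can move to 4, which is L ⇒ W
n=7: moves to 5(W), 2(W); every one is W ⇒ L
n=8: moves to 6(W), 3(W); every one is W ⇒ L
n=9: can move to 7, which is L ⇒ W
n=10: can move to 8, which is L ⇒ W
n=11: moves to 9(W), 6(W); every one is W ⇒ L
n=12: can move to 7, which is L ⇒ W
From 12, the L positions reachable in one move are: 7.

Remove 5, leaving 7.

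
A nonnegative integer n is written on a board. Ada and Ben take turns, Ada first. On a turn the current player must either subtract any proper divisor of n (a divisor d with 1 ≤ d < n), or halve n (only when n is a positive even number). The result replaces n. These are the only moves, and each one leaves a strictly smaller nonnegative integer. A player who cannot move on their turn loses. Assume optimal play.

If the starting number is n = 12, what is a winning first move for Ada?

Move to 9.

Classify positions by backward induction: terminal positions (no move available) are L. From any other position, the mover wins iff some move reaches an L.
n=0: no move → L
n=1: no move → L
n=2: →1(L), so W
n=3: →2(W) only, which is W, so L
n=4: →3(L), so W
n=5: →4(W) only, which is W, so L
n=6: →3(L), so W
n=7: →6(W) only, which is W, so L
n=8: →7(L), so W
n=9: →6(W), 8(W) — all W, so L
n=10: →5(L), so W
n=11: →10(W) only, which is W, so L
n=12: →9(L), so W
From 12, the L positions reachable in one move are: 9, 11. Any move reaching one of these is winning.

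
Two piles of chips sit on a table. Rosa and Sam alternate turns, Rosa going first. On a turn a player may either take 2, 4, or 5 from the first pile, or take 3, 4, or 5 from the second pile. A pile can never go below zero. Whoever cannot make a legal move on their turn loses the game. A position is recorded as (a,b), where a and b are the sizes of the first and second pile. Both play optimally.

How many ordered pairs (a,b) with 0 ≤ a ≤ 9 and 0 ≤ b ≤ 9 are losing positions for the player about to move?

33

Positions with no move are L. A position that does have a move is losing for the player to move precisely when every available move leads to a winning position for the opponent. Fill in the labels:
Every move lowers a or b (never raises either), so fill the grid row by row in increasing a, and left to right within a row: each cell's successors are then already labelled.
      b=0  b=1  b=2  b=3  b=4  b=5  b=6  b=7  b=8  b=9
a=0:    L    L    L    W    W    W    W    W    L    L
a=1:    L    L    L    W    W    W    W    W    L    L
a=2:    W    W    W    L    L    L    W    W    W    W
a=3:    W    W    W    L    L    L    W    W    W    W
a=4:    W    W    W    W    W    W    L    L    W    W
a=5:    W    W    W    W    W    W    L    L    W    W
a=6:    W    W    W    W    W    W    W    W    W    W
a=7:    L    L    L    W    W    W    W    W    L    L
a=8:    L    L    L    W    W    W    W    W    L    L
a=9:    W    W    W    L    L    L    W    W    W    W
Cells with no legal move (terminal, hence L): (0,0), (0,1), (0,2), (1,0), (1,1), (1,2).
The remaining L cells, each justified by listing all of its moves:
(0,8): moves to (0,5)(W), (0,4)(W), (0,3)(W); every one is W ⇒ L
(0,9): moves to (0,6)(W), (0,5)(W), (0,4)(W); every one is W ⇒ L
(1,8): moves to (1,5)(W), (1,4)(W), (1,3)(W); every one is W ⇒ L
(1,9): moves to (1,6)(W), (1,5)(W), (1,4)(W); every one is W ⇒ L
(2,3): moves to (0,3)(W), (2,0)(W); every one is W ⇒ L
(2,4): moves to (0,4)(W), (2,1)(W), (2,0)(W); every one is W ⇒ L
(2,5): moves to (0,5)(W), (2,2)(W), (2,1)(W), (2,0)(W); every one is W ⇒ L
(3,3): moves to (1,3)(W), (3,0)(W); every one is W ⇒ L
(3,4): moves to (1,4)(W), (3,1)(W), (3,0)(W); every one is W ⇒ L
(3,5): moves to (1,5)(W), (3,2)(W), (3,1)(W), (3,0)(W); every one is W ⇒ L
(4,6): moves to (2,6)(W), (0,6)(W), (4,3)(W), (4,2)(W), (4,1)(W); every one is W ⇒ L
(4,7): moves to (2,7)(W), (0,7)(W), (4,4)(W), (4,3)(W), (4,2)(W); every one is W ⇒ L
(5,6): moves to (3,6)(W), (1,6)(W), (0,6)(W), (5,3)(W), (5,2)(W), (5,1)(W); every one is W ⇒ L
(5,7): moves to (3,7)(W), (1,7)(W), (0,7)(W), (5,4)(W), (5,3)(W), (5,2)(W); every one is W ⇒ L
(7,0): moves to (5,0)(W), (3,0)(W), (2,0)(W); every one is W ⇒ L
(7,1): moves to (5,1)(W), (3,1)(W), (2,1)(W); every one is W ⇒ L
(7,2): moves to (5,2)(W), (3,2)(W), (2,2)(W); every one is W ⇒ L
(7,8): moves to (5,8)(W), (3,8)(W), (2,8)(W), (7,5)(W), (7,4)(W), (7,3)(W); every one is W ⇒ L
(7,9): moves to (5,9)(W), (3,9)(W), (2,9)(W), (7,6)(W), (7,5)(W), (7,4)(W); every one is W ⇒ L
(8,0): moves to (6,0)(W), (4,0)(W), (3,0)(W); every one is W ⇒ L
(8,1): moves to (6,1)(W), (4,1)(W), (3,1)(W); every one is W ⇒ L
(8,2): moves to (6,2)(W), (4,2)(W), (3,2)(W); every one is W ⇒ L
(8,8): moves to (6,8)(W), (4,8)(W), (3,8)(W), (8,5)(W), (8,4)(W), (8,3)(W); every one is W ⇒ L
(8,9): moves to (6,9)(W), (4,9)(W), (3,9)(W), (8,6)(W), (8,5)(W), (8,4)(W); every one is W ⇒ L
(9,3): moves to (7,3)(W), (5,3)(W), (4,3)(W), (9,0)(W); every one is W ⇒ L
(9,4): moves to (7,4)(W), (5,4)(W), (4,4)(W), (9,1)(W), (9,0)(W); every one is W ⇒ L
(9,5): moves to (7,5)(W), (5,5)(W), (4,5)(W), (9,2)(W), (9,1)(W), (9,0)(W); every one is W ⇒ L
Every other cell has at least one move into one of the L cells above, so it is W.
L cells per row: a=0: 5, a=1: 5, a=2: 3, a=3: 3, a=4: 2, a=5: 2, a=6: 0, a=7: 5, a=8: 5, a=9: 3; total 33.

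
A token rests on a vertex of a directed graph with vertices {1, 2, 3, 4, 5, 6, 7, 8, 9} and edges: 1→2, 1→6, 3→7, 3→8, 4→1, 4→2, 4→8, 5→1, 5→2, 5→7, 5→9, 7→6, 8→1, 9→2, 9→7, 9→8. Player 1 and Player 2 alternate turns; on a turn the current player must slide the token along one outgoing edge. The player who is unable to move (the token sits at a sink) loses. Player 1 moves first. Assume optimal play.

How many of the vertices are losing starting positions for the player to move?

3

Use the standard recursion: the mover loses at a terminal position; elsewhere, the mover wins exactly when some move hands the opponent an L position.
Every edge goes from a vertex to one that appears earlier in the order 6, 2, 1, 7, 8, 9, 4, 5, 3, so processing vertices in that order labels each vertex after all of its successors.
6: no outgoing edge → L
2: no outgoing edge → L
1: W (go to 2, an L position)
7: W (go to 6, an L position)
8: L (sole option 1(W) is W)
9: W (go to 8, an L position)
4: W (go to 8, an L position)
5: W (go to 2, an L position)
3: W (go to 8, an L position)
The L vertices are 2, 6, 8; that is 3 in all.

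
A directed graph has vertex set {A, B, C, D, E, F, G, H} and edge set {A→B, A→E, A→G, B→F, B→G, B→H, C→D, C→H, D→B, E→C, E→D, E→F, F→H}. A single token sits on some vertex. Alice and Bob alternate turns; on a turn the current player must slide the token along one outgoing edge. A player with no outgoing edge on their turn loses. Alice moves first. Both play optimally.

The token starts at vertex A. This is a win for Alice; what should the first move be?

Move to G.

Use the standard recursion: the mover loses at a terminal position; elsewhere, the mover wins exactly when some move hands the opponent an L position.
Every edge goes from a vertex to one that appears earlier in the order G, H, F, B, D, C, E, A, so processing vertices in that order labels each vertex after all of its successors.
G: no outgoing edge → L
H: no outgoing edge → L
F: →H(L), so W
B: →H(L), so W
D: →B(W) only, which is W, so L
C: →D(L), so W
E: →D(L), so W
A: →G(L), so W
From A, the L positions reachable in one move are: G.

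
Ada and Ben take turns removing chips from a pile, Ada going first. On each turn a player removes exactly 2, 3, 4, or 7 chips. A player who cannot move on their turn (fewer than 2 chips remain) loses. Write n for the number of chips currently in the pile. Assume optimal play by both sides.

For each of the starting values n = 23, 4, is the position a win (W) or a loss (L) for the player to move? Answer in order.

Work bottom-up. With no move the player to move loses. Otherwise the position is W if at least one move leads to an L position for the opponent, and L if every move leads to a W.
n=0: no move → L
n=1: no move → L
n=2: W (go to 0, an L position)
n=3: W (go to 1, an L position)
n=4: W (go to 1, an L position)
n=5: W (go to 1, an L position)
n=6: L (options 4(W), 3(W), 2(W) are all W)
n=7: W (go to 0, an L position)
n=8: W (go to 6, an L position)
n=9: W (go to 6, an L position)
n=10: W (go to 6, an L position)
n=11: L (options 9(W), 8(W), 7(W), 4(W) are all W)
n=12: L (options 10(W), 9(W), 8(W), 5(W) are all W)
n=13: W (go to 11, an L position)
n=14: W (go to 12, an L position)
n=15: W (go to 12, an L position)
n=16: W (go to 12, an L position)
n=17: L (options 15(W), 14(W), 13(W), 10(W) are all W)
n=18: W (go to 11, an L position)
n=19: W (go to 17, an L position)
n=20: W (go to 17, an L position)
n=21: W (go to 17, an L position)
n=22: L (options 20(W), 19(W), 18(W), 15(W) are all W)
n=23: L (options 21(W), 20(W), 19(W), 16(W) are all W)

23: L, 4: W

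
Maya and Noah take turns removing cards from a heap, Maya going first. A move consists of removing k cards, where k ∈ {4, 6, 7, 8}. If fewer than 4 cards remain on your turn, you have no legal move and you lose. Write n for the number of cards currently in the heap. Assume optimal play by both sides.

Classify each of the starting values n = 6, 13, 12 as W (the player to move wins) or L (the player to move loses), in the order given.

6: W, 13: L, 12: L

Use the standard recursion: the mover loses at a terminal position; elsewhere, the mover wins exactly when some move hands the opponent an L position.
n=0: no move → L
n=1: no move → L
n=2: no move → L
n=3: no move → L
n=4: can move to 0, which is L ⇒ W
n=5: can move to 1, which is L ⇒ W
n=6: can move to 2, which is L ⇒ W
n=7: can move to 3, which is L ⇒ W
n=8: can move to 2, which is L ⇒ W
n=9: can move to 3, which is L ⇒ W
n=10: can move to 3, which is L ⇒ W
n=11: can move to 3, which is L ⇒ W
n=12: moves to 8(W), 6(W), 5(W), 4(W); every one is W ⇒ L
n=13: moves to 9(W), 7(W), 6(W), 5(W); every one is W ⇒ L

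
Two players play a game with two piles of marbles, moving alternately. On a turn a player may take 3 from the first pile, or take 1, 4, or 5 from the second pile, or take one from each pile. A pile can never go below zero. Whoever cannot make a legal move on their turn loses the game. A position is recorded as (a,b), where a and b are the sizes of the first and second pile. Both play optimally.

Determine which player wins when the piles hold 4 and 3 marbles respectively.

Use the standard recursion: the mover loses at a terminal position; elsewhere, the mover wins exactly when some move hands the opponent an L position.
No move ever increases a pile, so every position that can arise here has a ≤ 4 and b ≤ 3; it is enough to label the cells with 0 ≤ a ≤ 4 and 0 ≤ b ≤ 3.
Every move lowers a or b (never raises either), so fill the grid row by row in increasing a, and left to right within a row: each cell's successors are then already labelled.
      b=0  b=1  b=2  b=3
a=0:    L    W    L    W
a=1:    L    W    L    W
a=2:    L    W    L    W
a=3:    W    W    W    W
a=4:    W    L    W    L
Cells with no legal move (terminal, hence L): (0,0), (1,0), (2,0).
The remaining L cells, each justified by listing all of its moves:
(0,2): L (sole option (0,1)(W) is W)
(1,2): L (options (1,1)(W), (0,1)(W) are all W)
(2,2): L (options (2,1)(W), (1,1)(W) are all W)
(4,1): L (options (1,1)(W), (4,0)(W), (3,0)(W) are all W)
(4,3): L (options (1,3)(W), (4,2)(W), (3,2)(W) are all W)
Every other cell has at least one move into one of the L cells above, so it is W.
Every move from (4,3) reaches a W position, so the mover loses.

The second player wins.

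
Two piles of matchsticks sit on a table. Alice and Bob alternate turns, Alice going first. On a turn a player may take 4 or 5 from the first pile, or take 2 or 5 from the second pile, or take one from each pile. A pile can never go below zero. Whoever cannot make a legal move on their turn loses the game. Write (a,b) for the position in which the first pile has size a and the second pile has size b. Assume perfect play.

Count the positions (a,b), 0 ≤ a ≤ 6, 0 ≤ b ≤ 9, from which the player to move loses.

30

Use the standard recursion: the mover loses at a terminal position; elsewhere, the mover wins exactly when some move hands the opponent an L position.
Every move lowers a or b (never raises either), so fill the grid row by row in increasing a, and left to right within a row: each cell's successors are then already labelled.
      b=0  b=1  b=2  b=3  b=4  b=5  b=6  b=7  b=8  b=9
a=0:    L    L    W    W    L    W    W    L    L    W
a=1:    L    W    W    L    L    W    W    L    W    W
a=2:    L    W    W    L    W    W    L    L    W    W
a=3:    L    W    W    L    W    W    L    W    W    L
a=4:    W    W    L    L    W    W    L    W    W    L
a=5:    W    W    L    W    W    L    L    W    W    L
a=6:    W    L    L    W    W    L    W    W    L    L
Cells with no legal move (terminal, hence L): (0,0), (0,1), (1,0), (2,0), (3,0).
The remaining L cells, each justified by listing all of its moves:
(0,4): L (sole option (0,2)(W) is W)
(0,7): L (options (0,5)(W), (0,2)(W) are all W)
(0,8): L (options (0,6)(W), (0,3)(W) are all W)
(1,3): L (options (1,1)(W), (0,2)(W) are all W)
(1,4): L (options (1,2)(W), (0,3)(W) are all W)
(1,7): L (options (1,5)(W), (1,2)(W), (0,6)(W) are all W)
(2,3): L (options (2,1)(W), (1,2)(W) are all W)
(2,6): L (options (2,4)(W), (2,1)(W), (1,5)(W) are all W)
(2,7): L (options (2,5)(W), (2,2)(W), (1,6)(W) are all W)
(3,3): L (options (3,1)(W), (2,2)(W) are all W)
(3,6): L (options (3,4)(W), (3,1)(W), (2,5)(W) are all W)
(3,9): L (options (3,7)(W), (3,4)(W), (2,8)(W) are all W)
(4,2): L (options (0,2)(W), (4,0)(W), (3,1)(W) are all W)
(4,3): L (options (0,3)(W), (4,1)(W), (3,2)(W) are all W)
(4,6): L (options (0,6)(W), (4,4)(W), (4,1)(W), (3,5)(W) are all W)
(4,9): L (options (0,9)(W), (4,7)(W), (4,4)(W), (3,8)(W) are all W)
(5,2): L (options (1,2)(W), (0,2)(W), (5,0)(W), (4,1)(W) are all W)
(5,5): L (options (1,5)(W), (0,5)(W), (5,3)(W), (5,0)(W), (4,4)(W) are all W)
(5,6): L (options (1,6)(W), (0,6)(W), (5,4)(W), (5,1)(W), (4,5)(W) are all W)
(5,9): L (options (1,9)(W), (0,9)(W), (5,7)(W), (5,4)(W), (4,8)(W) are all W)
(6,1): L (options (2,1)(W), (1,1)(W), (5,0)(W) are all W)
(6,2): L (options (2,2)(W), (1,2)(W), (6,0)(W), (5,1)(W) are all W)
(6,5): L (options (2,5)(W), (1,5)(W), (6,3)(W), (6,0)(W), (5,4)(W) are all W)
(6,8): L (options (2,8)(W), (1,8)(W), (6,6)(W), (6,3)(W), (5,7)(W) are all W)
(6,9): L (options (2,9)(W), (1,9)(W), (6,7)(W), (6,4)(W), (5,8)(W) are all W)
Every other cell has at least one move into one of the L cells above, so it is W.
L cells per row: a=0: 5, a=1: 4, a=2: 4, a=3: 4, a=4: 4, a=5: 4, a=6: 5; total 30.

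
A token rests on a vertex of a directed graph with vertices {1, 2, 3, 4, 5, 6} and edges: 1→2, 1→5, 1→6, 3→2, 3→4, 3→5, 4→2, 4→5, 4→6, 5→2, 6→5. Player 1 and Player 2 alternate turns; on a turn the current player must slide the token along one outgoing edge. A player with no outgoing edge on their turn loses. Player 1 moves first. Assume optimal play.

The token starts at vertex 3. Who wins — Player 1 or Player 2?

Player 1 wins.

Classify positions by backward induction: terminal positions (no move available) are L. From any other position, the mover wins iff some move reaches an L.
Every edge goes from a vertex to one that appears earlier in the order 2, 5, 6, 4, 1, 3, so processing vertices in that order labels each vertex after all of its successors.
2: no outgoing edge → L
5: reaches L-position 2 → W
6: only reaches 5(W), which is W → L
4: reaches L-position 6 → W
1: reaches L-position 6 → W
3: reaches L-position 2 → W
From 3 Player 1 can move to 2, reaching an L position.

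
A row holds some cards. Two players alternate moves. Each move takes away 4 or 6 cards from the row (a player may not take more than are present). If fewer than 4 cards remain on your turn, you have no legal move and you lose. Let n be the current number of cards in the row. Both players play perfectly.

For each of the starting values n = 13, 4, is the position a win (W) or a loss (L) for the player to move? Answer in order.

Classify positions by backward induction: terminal positions (no move available) are L. From any other position, the mover wins iff some move reaches an L.
n=0: no move → L
n=1: no move → L
n=2: no move → L
n=3: no move → L
n=4: →0(L), so W
n=5: →1(L), so W
n=6: →2(L), so W
n=7: →3(L), so W
n=8: →2(L), so W
n=9: →3(L), so W
n=10: →6(W), 4(W) — all W, so L
n=11: →7(W), 5(W) — all W, so L
n=12: →8(W), 6(W) — all W, so L
n=13: →9(W), 7(W) — all W, so L

13: L, 4: W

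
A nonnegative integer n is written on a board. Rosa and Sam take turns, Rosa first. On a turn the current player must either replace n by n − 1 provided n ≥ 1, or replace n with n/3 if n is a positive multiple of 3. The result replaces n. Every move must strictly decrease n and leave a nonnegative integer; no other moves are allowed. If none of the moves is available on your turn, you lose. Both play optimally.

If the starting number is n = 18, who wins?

Classify positions by backward induction: terminal positions (no move available) are L. From any other position, the mover wins iff some move reaches an L.
n=0: no move → L
n=1: can move to 0, which is L ⇒ W
n=2: the only move is to 1(W), a W ⇒ L
n=3: can move to 2, which is L ⇒ W
n=4: the only move is to 3(W), a W ⇒ L
n=5: can move to 4, which is L ⇒ W
n=6: can move to 2, which is L ⇒ W
n=7: the only move is to 6(W), a W ⇒ L
n=8: can move to 7, which is L ⇒ W
n=9: moves to 3(W), 8(W); every one is W ⇒ L
n=10: can move to 9, which is L ⇒ W
n=11: the only move is to 10(W), a W ⇒ L
n=12: can move to 4, which is L ⇒ W
n=13: the only move is to 12(W), a W ⇒ L
n=14: can move to 13, which is L ⇒ W
n=15: moves to 5(W), 14(W); every one is W ⇒ L
n=16: can move to 15, which is L ⇒ W
n=17: the only move is to 16(W), a W ⇒ L
n=18: can move to 17, which is L ⇒ W
The starting position 18 is W: Rosa should move to 17, handing over an L position.

Rosa wins.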